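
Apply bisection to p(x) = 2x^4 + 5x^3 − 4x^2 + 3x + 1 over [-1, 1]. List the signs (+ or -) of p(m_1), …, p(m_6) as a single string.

p(0) = 1 > 0, so the root lies in [-1, 0]
p(-0.5) = -2 < 0, so the root lies in [-0.5, 0]
p(-0.25) = -0.070312 < 0, so the root lies in [-0.25, 0]
p(-0.125) = 0.5532 > 0, so the root lies in [-0.25, -0.125]
p(-0.1875) = 0.2664 > 0, so the root lies in [-0.25, -0.1875]
p(-0.21875) = 0.1046 > 0, so the root lies in [-0.25, -0.21875]

+--+++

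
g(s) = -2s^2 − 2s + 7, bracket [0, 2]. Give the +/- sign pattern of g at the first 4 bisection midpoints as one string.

g(1) = 3 > 0, so the root lies in [1, 2]
g(1.5) = -0.5 < 0, so the root lies in [1, 1.5]
g(1.25) = 1.375 > 0, so the root lies in [1.25, 1.5]
g(1.375) = 0.4688 > 0, so the root lies in [1.375, 1.5]

+-++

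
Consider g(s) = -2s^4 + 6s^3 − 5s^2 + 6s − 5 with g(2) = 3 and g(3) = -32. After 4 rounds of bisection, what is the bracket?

s = 2.5 gives g = -5.625, negative; keep [2, 2.5]
s = 2.25 gives g = 0.273438, positive; keep [2.25, 2.5]
s = 2.375 gives g = -2.20752, negative; keep [2.25, 2.375]
s = 2.3125 gives g = -0.8594, negative; keep [2.25, 2.3125]

[2.25, 2.3125]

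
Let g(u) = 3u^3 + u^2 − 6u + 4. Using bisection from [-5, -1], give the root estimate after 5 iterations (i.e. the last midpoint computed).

-1.875

m = -3, g(m) = -50 (−); new bracket [-3, -1]
m = -2, g(m) = -4 (−); new bracket [-2, -1]
m = -1.5, g(m) = 5.125 (+); new bracket [-2, -1.5]
m = -1.75, g(m) = 1.4844 (+); new bracket [-2, -1.75]
m = -1.875, g(m) = -1.0098 (−); new bracket [-1.875, -1.75]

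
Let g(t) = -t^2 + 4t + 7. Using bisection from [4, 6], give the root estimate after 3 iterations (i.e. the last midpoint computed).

5.25

t = 5 gives g = 2, positive; keep [5, 6]
t = 5.5 gives g = -1.25, negative; keep [5, 5.5]
t = 5.25 gives g = 0.4375, positive; keep [5.25, 5.5]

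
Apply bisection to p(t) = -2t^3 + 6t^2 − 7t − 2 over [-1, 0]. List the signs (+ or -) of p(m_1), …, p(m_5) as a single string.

++---

midpoint -0.5: p = 3.25 > 0 → [-0.5, 0]
midpoint -0.25: p = 0.15625 > 0 → [-0.25, 0]
midpoint -0.125: p = -1.027344 < 0 → [-0.25, -0.125]
midpoint -0.1875: p = -0.4634 < 0 → [-0.25, -0.1875]
midpoint -0.21875: p = -0.1607 < 0 → [-0.25, -0.21875]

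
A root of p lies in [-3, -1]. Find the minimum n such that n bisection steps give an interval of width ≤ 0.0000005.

Width after n steps is 2/2^n. Need 2^n ≥ 2/0.0000005 = 4000000.
2^21 = 2097152 < 4000000 ≤ 2^22 = 4194304, so n = 22.

22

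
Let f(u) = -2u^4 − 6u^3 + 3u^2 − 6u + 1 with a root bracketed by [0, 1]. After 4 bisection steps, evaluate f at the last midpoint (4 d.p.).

u = 0.5 gives f = -2.125, negative; keep [0, 0.5]
u = 0.25 gives f = -0.414062, negative; keep [0, 0.25]
u = 0.125 gives f = 0.284668, positive; keep [0.125, 0.25]
u = 0.1875 gives f = -0.0616, negative; keep [0.125, 0.1875]

-0.0616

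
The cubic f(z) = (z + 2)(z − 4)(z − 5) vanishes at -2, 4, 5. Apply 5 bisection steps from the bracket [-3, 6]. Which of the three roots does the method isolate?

f(1.5) = 30.625 > 0, so the root lies in [-3, 1.5]
f(-0.75) = 34.140625 > 0, so the root lies in [-3, -0.75]
f(-1.875) = 5.048828 > 0, so the root lies in [-3, -1.875]
f(-2.4375) = -20.947 < 0, so the root lies in [-2.4375, -1.875]
f(-2.15625) = -6.8837 < 0, so the root lies in [-2.15625, -1.875]

-2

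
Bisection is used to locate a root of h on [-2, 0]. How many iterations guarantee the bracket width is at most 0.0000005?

22

Width after n steps is 2/2^n. Need 2^n ≥ 2/0.0000005 = 4000000.
2^21 = 2097152 < 4000000 ≤ 2^22 = 4194304, so n = 22.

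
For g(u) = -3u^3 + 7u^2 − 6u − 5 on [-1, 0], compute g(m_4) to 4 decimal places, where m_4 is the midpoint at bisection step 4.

-0.7839

m = -0.5, g(m) = 0.125 (+); new bracket [-0.5, 0]
m = -0.25, g(m) = -3.015625 (−); new bracket [-0.5, -0.25]
m = -0.375, g(m) = -1.607422 (−); new bracket [-0.5, -0.375]
m = -0.4375, g(m) = -0.7839 (−); new bracket [-0.5, -0.4375]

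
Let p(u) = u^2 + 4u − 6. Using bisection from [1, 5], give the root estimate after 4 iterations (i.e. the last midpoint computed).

p(3) = 15 > 0, so the root lies in [1, 3]
p(2) = 6 > 0, so the root lies in [1, 2]
p(1.5) = 2.25 > 0, so the root lies in [1, 1.5]
p(1.25) = 0.5625 > 0, so the root lies in [1, 1.25]

1.25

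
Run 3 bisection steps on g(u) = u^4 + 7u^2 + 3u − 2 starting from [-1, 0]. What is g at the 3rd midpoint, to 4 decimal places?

-0.9880

g(-0.5) = -1.6875 < 0, so the root lies in [-1, -0.5]
g(-0.75) = 0.003906 > 0, so the root lies in [-0.75, -0.5]
g(-0.625) = -0.988037 < 0, so the root lies in [-0.75, -0.625]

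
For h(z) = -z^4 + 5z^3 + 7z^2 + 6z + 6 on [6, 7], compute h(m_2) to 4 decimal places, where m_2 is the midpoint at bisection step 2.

11.7617

z = 6.5 gives h = -71.1875, negative; keep [6, 6.5]
z = 6.25 gives h = 11.761719, positive; keep [6.25, 6.5]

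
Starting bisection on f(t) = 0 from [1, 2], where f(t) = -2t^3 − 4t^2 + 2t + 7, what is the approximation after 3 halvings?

1.125

t = 1.5 gives f = -5.75, negative; keep [1, 1.5]
t = 1.25 gives f = -0.65625, negative; keep [1, 1.25]
t = 1.125 gives f = 1.339844, positive; keep [1.125, 1.25]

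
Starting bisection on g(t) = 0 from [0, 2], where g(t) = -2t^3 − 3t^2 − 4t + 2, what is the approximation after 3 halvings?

m = 1, g(m) = -7 (−); new bracket [0, 1]
m = 0.5, g(m) = -1 (−); new bracket [0, 0.5]
m = 0.25, g(m) = 0.78125 (+); new bracket [0.25, 0.5]

0.25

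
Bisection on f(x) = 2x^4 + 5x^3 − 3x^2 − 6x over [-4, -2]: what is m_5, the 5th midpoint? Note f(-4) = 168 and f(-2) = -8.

-2.6875

m = -3, f(m) = 18 (+); new bracket [-3, -2]
m = -2.5, f(m) = -3.75 (−); new bracket [-3, -2.5]
m = -2.75, f(m) = 4.210938 (+); new bracket [-2.75, -2.5]
m = -2.625, f(m) = -0.3999 (−); new bracket [-2.75, -2.625]
m = -2.6875, f(m) = 1.7361 (+); new bracket [-2.6875, -2.625]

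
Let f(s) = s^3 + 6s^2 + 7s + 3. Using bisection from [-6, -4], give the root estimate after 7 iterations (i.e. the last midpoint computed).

m = -5, f(m) = -7 (−); new bracket [-5, -4]
m = -4.5, f(m) = 1.875 (+); new bracket [-5, -4.5]
m = -4.75, f(m) = -2.046875 (−); new bracket [-4.75, -4.5]
m = -4.625, f(m) = 0.0371 (+); new bracket [-4.75, -4.625]
m = -4.6875, f(m) = -0.9734 (−); new bracket [-4.6875, -4.625]
m = -4.65625, f(m) = -0.4604 (−); new bracket [-4.65625, -4.625]
m = -4.640625, f(m) = -0.2097 (−); new bracket [-4.640625, -4.625]

-4.640625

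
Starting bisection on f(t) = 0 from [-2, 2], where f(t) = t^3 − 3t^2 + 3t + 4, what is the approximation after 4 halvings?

t = 0 gives f = 4, positive; keep [-2, 0]
t = -1 gives f = -3, negative; keep [-1, 0]
t = -0.5 gives f = 1.625, positive; keep [-1, -0.5]
t = -0.75 gives f = -0.3594, negative; keep [-0.75, -0.5]

-0.75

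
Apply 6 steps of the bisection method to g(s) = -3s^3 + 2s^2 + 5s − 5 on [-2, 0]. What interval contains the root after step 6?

[-1.40625, -1.375]

midpoint -1: g = -5 < 0 → [-2, -1]
midpoint -1.5: g = 2.125 > 0 → [-1.5, -1]
midpoint -1.25: g = -2.265625 < 0 → [-1.5, -1.25]
midpoint -1.375: g = -0.2949 < 0 → [-1.5, -1.375]
midpoint -1.4375: g = 0.8567 > 0 → [-1.4375, -1.375]
midpoint -1.40625: g = 0.2666 > 0 → [-1.40625, -1.375]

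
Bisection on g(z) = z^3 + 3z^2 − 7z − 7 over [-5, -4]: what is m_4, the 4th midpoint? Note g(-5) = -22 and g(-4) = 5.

midpoint -4.5: g = -5.875 < 0 → [-4.5, -4]
midpoint -4.25: g = 0.171875 > 0 → [-4.5, -4.25]
midpoint -4.375: g = -2.693359 < 0 → [-4.375, -4.25]
midpoint -4.3125: g = -1.2219 < 0 → [-4.3125, -4.25]

-4.3125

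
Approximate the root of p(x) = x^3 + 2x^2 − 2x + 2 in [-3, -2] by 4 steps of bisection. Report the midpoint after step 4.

-2.9375

midpoint -2.5: p = 3.875 > 0 → [-3, -2.5]
midpoint -2.75: p = 1.828125 > 0 → [-3, -2.75]
midpoint -2.875: p = 0.517578 > 0 → [-3, -2.875]
midpoint -2.9375: p = -0.2146 < 0 → [-2.9375, -2.875]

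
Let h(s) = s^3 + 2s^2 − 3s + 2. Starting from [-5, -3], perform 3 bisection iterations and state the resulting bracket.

[-3.25, -3]

h(-4) = -18 < 0, so the root lies in [-4, -3]
h(-3.5) = -5.875 < 0, so the root lies in [-3.5, -3]
h(-3.25) = -1.453125 < 0, so the root lies in [-3.25, -3]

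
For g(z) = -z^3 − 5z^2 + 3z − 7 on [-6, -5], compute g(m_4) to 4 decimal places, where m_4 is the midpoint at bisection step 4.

m = -5.5, g(m) = -8.375 (−); new bracket [-6, -5.5]
m = -5.75, g(m) = 0.546875 (+); new bracket [-5.75, -5.5]
m = -5.625, g(m) = -4.099609 (−); new bracket [-5.75, -5.625]
m = -5.6875, g(m) = -1.8235 (−); new bracket [-5.75, -5.6875]

-1.8235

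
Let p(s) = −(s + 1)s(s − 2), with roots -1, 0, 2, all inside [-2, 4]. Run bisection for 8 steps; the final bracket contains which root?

s = 1 gives p = 2, positive; keep [1, 4]
s = 2.5 gives p = -4.375, negative; keep [1, 2.5]
s = 1.75 gives p = 1.203125, positive; keep [1.75, 2.5]
s = 2.125 gives p = -0.8301, negative; keep [1.75, 2.125]
s = 1.9375 gives p = 0.3557, positive; keep [1.9375, 2.125]
s = 2.03125 gives p = -0.1924, negative; keep [1.9375, 2.03125]
s = 1.984375 gives p = 0.0925, positive; keep [1.984375, 2.03125]
s = 2.0078125 gives p = -0.0472, negative; keep [1.984375, 2.0078125]

2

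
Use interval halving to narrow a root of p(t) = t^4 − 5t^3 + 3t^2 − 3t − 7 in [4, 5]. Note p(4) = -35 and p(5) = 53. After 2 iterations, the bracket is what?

[4.5, 4.75]

midpoint 4.5: p = -5.3125 < 0 → [4.5, 5]
midpoint 4.75: p = 19.644531 > 0 → [4.5, 4.75]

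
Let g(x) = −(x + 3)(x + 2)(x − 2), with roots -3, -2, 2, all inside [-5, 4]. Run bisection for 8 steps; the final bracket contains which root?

2

m = -0.5, g(m) = 9.375 (+); new bracket [-0.5, 4]
m = 1.75, g(m) = 4.453125 (+); new bracket [1.75, 4]
m = 2.875, g(m) = -25.060547 (−); new bracket [1.75, 2.875]
m = 2.3125, g(m) = -7.1594 (−); new bracket [1.75, 2.3125]
m = 2.03125, g(m) = -0.6338 (−); new bracket [1.75, 2.03125]
m = 1.890625, g(m) = 2.0811 (+); new bracket [1.890625, 2.03125]
m = 1.9609375, g(m) = 0.7676 (+); new bracket [1.9609375, 2.03125]
m = 1.99609375, g(m) = 0.078 (+); new bracket [1.99609375, 2.03125]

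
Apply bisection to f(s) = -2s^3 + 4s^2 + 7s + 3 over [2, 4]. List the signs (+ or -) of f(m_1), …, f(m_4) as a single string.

f(3) = 6 > 0, so the root lies in [3, 4]
f(3.5) = -9.25 < 0, so the root lies in [3, 3.5]
f(3.25) = -0.65625 < 0, so the root lies in [3, 3.25]
f(3.125) = 2.9023 > 0, so the root lies in [3.125, 3.25]

+--+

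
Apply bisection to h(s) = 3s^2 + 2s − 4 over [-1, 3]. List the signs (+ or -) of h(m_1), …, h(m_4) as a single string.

h(1) = 1 > 0, so the root lies in [-1, 1]
h(0) = -4 < 0, so the root lies in [0, 1]
h(0.5) = -2.25 < 0, so the root lies in [0.5, 1]
h(0.75) = -0.8125 < 0, so the root lies in [0.75, 1]

+---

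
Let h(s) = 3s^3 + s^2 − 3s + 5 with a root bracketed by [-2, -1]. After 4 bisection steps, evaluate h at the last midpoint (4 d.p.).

m = -1.5, h(m) = 1.625 (+); new bracket [-2, -1.5]
m = -1.75, h(m) = -2.765625 (−); new bracket [-1.75, -1.5]
m = -1.625, h(m) = -0.357422 (−); new bracket [-1.625, -1.5]
m = -1.5625, h(m) = 0.6848 (+); new bracket [-1.625, -1.5625]

0.6848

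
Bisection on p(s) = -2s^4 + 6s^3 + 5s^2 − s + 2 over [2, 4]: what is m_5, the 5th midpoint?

midpoint 3: p = 44 > 0 → [3, 4]
midpoint 3.5: p = 16.875 > 0 → [3.5, 4]
midpoint 3.75: p = -10.539062 < 0 → [3.5, 3.75]
midpoint 3.625: p = 4.5347 > 0 → [3.625, 3.75]
midpoint 3.6875: p = -2.6436 < 0 → [3.625, 3.6875]

3.6875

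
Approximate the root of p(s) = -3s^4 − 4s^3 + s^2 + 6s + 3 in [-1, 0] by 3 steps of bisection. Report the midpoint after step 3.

-0.625

m = -0.5, p(m) = 0.5625 (+); new bracket [-1, -0.5]
m = -0.75, p(m) = -0.199219 (−); new bracket [-0.75, -0.5]
m = -0.625, p(m) = 0.159424 (+); new bracket [-0.75, -0.625]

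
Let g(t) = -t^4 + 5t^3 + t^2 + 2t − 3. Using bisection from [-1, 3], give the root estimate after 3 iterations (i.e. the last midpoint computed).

0.5

midpoint 1: g = 4 > 0 → [-1, 1]
midpoint 0: g = -3 < 0 → [0, 1]
midpoint 0.5: g = -1.1875 < 0 → [0.5, 1]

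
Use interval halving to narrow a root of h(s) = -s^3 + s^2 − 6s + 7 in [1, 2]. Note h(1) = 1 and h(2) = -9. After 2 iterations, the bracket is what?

[1, 1.25]

midpoint 1.5: h = -3.125 < 0 → [1, 1.5]
midpoint 1.25: h = -0.890625 < 0 → [1, 1.25]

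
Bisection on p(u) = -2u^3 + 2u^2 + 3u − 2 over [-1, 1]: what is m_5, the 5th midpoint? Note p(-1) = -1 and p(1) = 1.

0.5625

m = 0, p(m) = -2 (−); new bracket [0, 1]
m = 0.5, p(m) = -0.25 (−); new bracket [0.5, 1]
m = 0.75, p(m) = 0.53125 (+); new bracket [0.5, 0.75]
m = 0.625, p(m) = 0.168 (+); new bracket [0.5, 0.625]
m = 0.5625, p(m) = -0.0356 (−); new bracket [0.5625, 0.625]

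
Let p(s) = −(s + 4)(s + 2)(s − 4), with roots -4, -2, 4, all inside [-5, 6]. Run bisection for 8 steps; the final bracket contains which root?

p(0.5) = 39.375 > 0, so the root lies in [0.5, 6]
p(3.25) = 28.546875 > 0, so the root lies in [3.25, 6]
p(4.625) = -35.712891 < 0, so the root lies in [3.25, 4.625]
p(3.9375) = 2.9456 > 0, so the root lies in [3.9375, 4.625]
p(4.28125) = -14.6297 < 0, so the root lies in [3.9375, 4.28125]
p(4.109375) = -5.4188 < 0, so the root lies in [3.9375, 4.109375]
p(4.0234375) = -1.1327 < 0, so the root lies in [3.9375, 4.0234375]
p(3.98046875) = 0.9322 > 0, so the root lies in [3.98046875, 4.0234375]

4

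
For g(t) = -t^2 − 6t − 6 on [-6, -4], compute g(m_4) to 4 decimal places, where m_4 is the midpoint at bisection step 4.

0.3594

g(-5) = -1 < 0, so the root lies in [-5, -4]
g(-4.5) = 0.75 > 0, so the root lies in [-5, -4.5]
g(-4.75) = -0.0625 < 0, so the root lies in [-4.75, -4.5]
g(-4.625) = 0.3594 > 0, so the root lies in [-4.75, -4.625]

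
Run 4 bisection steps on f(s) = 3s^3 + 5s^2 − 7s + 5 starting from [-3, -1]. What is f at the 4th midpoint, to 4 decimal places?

3.5645

midpoint -2: f = 15 > 0 → [-3, -2]
midpoint -2.5: f = 6.875 > 0 → [-3, -2.5]
midpoint -2.75: f = -0.328125 < 0 → [-2.75, -2.5]
midpoint -2.625: f = 3.5645 > 0 → [-2.75, -2.625]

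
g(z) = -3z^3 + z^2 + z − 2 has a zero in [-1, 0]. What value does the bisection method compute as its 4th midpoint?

z = -0.5 gives g = -1.875, negative; keep [-1, -0.5]
z = -0.75 gives g = -0.921875, negative; keep [-1, -0.75]
z = -0.875 gives g = -0.099609, negative; keep [-1, -0.875]
z = -0.9375 gives g = 0.4133, positive; keep [-0.9375, -0.875]

-0.9375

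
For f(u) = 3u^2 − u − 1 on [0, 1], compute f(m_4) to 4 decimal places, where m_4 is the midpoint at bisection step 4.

m = 0.5, f(m) = -0.75 (−); new bracket [0.5, 1]
m = 0.75, f(m) = -0.0625 (−); new bracket [0.75, 1]
m = 0.875, f(m) = 0.421875 (+); new bracket [0.75, 0.875]
m = 0.8125, f(m) = 0.168 (+); new bracket [0.75, 0.8125]

0.1680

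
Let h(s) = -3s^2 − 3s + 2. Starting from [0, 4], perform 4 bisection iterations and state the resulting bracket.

[0.25, 0.5]

s = 2 gives h = -16, negative; keep [0, 2]
s = 1 gives h = -4, negative; keep [0, 1]
s = 0.5 gives h = -0.25, negative; keep [0, 0.5]
s = 0.25 gives h = 1.0625, positive; keep [0.25, 0.5]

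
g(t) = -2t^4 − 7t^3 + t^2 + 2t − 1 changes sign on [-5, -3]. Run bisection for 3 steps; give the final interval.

midpoint -4: g = -57 < 0 → [-4, -3]
midpoint -3.5: g = 4.25 > 0 → [-4, -3.5]
midpoint -3.75: g = -20.804688 < 0 → [-3.75, -3.5]

[-3.75, -3.5]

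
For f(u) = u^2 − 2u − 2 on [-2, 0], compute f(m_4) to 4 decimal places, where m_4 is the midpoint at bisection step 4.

u = -1 gives f = 1, positive; keep [-1, 0]
u = -0.5 gives f = -0.75, negative; keep [-1, -0.5]
u = -0.75 gives f = 0.0625, positive; keep [-0.75, -0.5]
u = -0.625 gives f = -0.3594, negative; keep [-0.75, -0.625]

-0.3594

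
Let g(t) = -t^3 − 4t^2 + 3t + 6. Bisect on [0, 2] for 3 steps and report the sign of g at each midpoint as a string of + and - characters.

+-+

t = 1 gives g = 4, positive; keep [1, 2]
t = 1.5 gives g = -1.875, negative; keep [1, 1.5]
t = 1.25 gives g = 1.546875, positive; keep [1.25, 1.5]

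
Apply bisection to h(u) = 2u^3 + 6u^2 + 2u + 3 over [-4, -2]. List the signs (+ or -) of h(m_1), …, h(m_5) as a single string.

-++-+

midpoint -3: h = -3 < 0 → [-3, -2]
midpoint -2.5: h = 4.25 > 0 → [-3, -2.5]
midpoint -2.75: h = 1.28125 > 0 → [-3, -2.75]
midpoint -2.875: h = -0.6836 < 0 → [-2.875, -2.75]
midpoint -2.8125: h = 0.3413 > 0 → [-2.875, -2.8125]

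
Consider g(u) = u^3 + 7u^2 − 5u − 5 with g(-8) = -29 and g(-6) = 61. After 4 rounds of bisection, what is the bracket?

[-7.625, -7.5]

u = -7 gives g = 30, positive; keep [-8, -7]
u = -7.5 gives g = 4.375, positive; keep [-8, -7.5]
u = -7.75 gives g = -11.296875, negative; keep [-7.75, -7.5]
u = -7.625 gives g = -3.2129, negative; keep [-7.625, -7.5]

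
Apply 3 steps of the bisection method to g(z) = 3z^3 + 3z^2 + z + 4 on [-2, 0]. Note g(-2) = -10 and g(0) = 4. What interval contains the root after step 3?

midpoint -1: g = 3 > 0 → [-2, -1]
midpoint -1.5: g = -0.875 < 0 → [-1.5, -1]
midpoint -1.25: g = 1.578125 > 0 → [-1.5, -1.25]

[-1.5, -1.25]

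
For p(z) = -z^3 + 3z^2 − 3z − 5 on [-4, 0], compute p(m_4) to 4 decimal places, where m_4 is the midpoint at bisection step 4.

midpoint -2: p = 21 > 0 → [-2, 0]
midpoint -1: p = 2 > 0 → [-1, 0]
midpoint -0.5: p = -2.625 < 0 → [-1, -0.5]
midpoint -0.75: p = -0.6406 < 0 → [-1, -0.75]

-0.6406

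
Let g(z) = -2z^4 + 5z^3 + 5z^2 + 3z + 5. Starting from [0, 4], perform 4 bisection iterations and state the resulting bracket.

m = 2, g(m) = 39 (+); new bracket [2, 4]
m = 3, g(m) = 32 (+); new bracket [3, 4]
m = 3.5, g(m) = -9 (−); new bracket [3, 3.5]
m = 3.25, g(m) = 16.0703 (+); new bracket [3.25, 3.5]

[3.25, 3.5]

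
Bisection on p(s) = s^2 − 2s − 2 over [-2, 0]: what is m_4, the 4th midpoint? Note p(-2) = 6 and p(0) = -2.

-0.625

m = -1, p(m) = 1 (+); new bracket [-1, 0]
m = -0.5, p(m) = -0.75 (−); new bracket [-1, -0.5]
m = -0.75, p(m) = 0.0625 (+); new bracket [-0.75, -0.5]
m = -0.625, p(m) = -0.3594 (−); new bracket [-0.75, -0.625]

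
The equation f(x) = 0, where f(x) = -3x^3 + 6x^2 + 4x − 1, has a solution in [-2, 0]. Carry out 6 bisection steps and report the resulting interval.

[-0.6875, -0.65625]

midpoint -1: f = 4 > 0 → [-1, 0]
midpoint -0.5: f = -1.125 < 0 → [-1, -0.5]
midpoint -0.75: f = 0.640625 > 0 → [-0.75, -0.5]
midpoint -0.625: f = -0.4238 < 0 → [-0.75, -0.625]
midpoint -0.6875: f = 0.0608 > 0 → [-0.6875, -0.625]
midpoint -0.65625: f = -0.1931 < 0 → [-0.6875, -0.65625]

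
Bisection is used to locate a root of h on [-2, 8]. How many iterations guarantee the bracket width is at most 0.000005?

21

Width after n steps is 10/2^n. Need 2^n ≥ 10/0.000005 = 2000000.
2^20 = 1048576 < 2000000 ≤ 2^21 = 2097152, so n = 21.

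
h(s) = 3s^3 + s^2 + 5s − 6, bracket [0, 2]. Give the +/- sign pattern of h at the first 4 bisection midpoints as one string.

+--+

m = 1, h(m) = 3 (+); new bracket [0, 1]
m = 0.5, h(m) = -2.875 (−); new bracket [0.5, 1]
m = 0.75, h(m) = -0.421875 (−); new bracket [0.75, 1]
m = 0.875, h(m) = 1.1504 (+); new bracket [0.75, 0.875]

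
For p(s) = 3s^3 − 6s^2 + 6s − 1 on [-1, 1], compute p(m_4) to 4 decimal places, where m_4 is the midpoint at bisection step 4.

-0.3379

midpoint 0: p = -1 < 0 → [0, 1]
midpoint 0.5: p = 0.875 > 0 → [0, 0.5]
midpoint 0.25: p = 0.171875 > 0 → [0, 0.25]
midpoint 0.125: p = -0.3379 < 0 → [0.125, 0.25]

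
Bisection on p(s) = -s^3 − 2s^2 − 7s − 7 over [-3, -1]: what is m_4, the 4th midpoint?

-1.125

m = -2, p(m) = 7 (+); new bracket [-2, -1]
m = -1.5, p(m) = 2.375 (+); new bracket [-1.5, -1]
m = -1.25, p(m) = 0.578125 (+); new bracket [-1.25, -1]
m = -1.125, p(m) = -0.2324 (−); new bracket [-1.25, -1.125]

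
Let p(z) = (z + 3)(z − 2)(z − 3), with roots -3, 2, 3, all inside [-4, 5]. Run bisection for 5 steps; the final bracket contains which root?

p(0.5) = 13.125 > 0, so the root lies in [-4, 0.5]
p(-1.75) = 22.265625 > 0, so the root lies in [-4, -1.75]
p(-2.875) = 3.580078 > 0, so the root lies in [-4, -2.875]
p(-3.4375) = -15.3142 < 0, so the root lies in [-3.4375, -2.875]
p(-3.15625) = -4.9599 < 0, so the root lies in [-3.15625, -2.875]

-3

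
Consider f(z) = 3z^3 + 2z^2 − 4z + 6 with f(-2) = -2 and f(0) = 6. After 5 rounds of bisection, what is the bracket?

[-1.9375, -1.875]

midpoint -1: f = 9 > 0 → [-2, -1]
midpoint -1.5: f = 6.375 > 0 → [-2, -1.5]
midpoint -1.75: f = 3.046875 > 0 → [-2, -1.75]
midpoint -1.875: f = 0.7559 > 0 → [-2, -1.875]
midpoint -1.9375: f = -0.5618 < 0 → [-1.9375, -1.875]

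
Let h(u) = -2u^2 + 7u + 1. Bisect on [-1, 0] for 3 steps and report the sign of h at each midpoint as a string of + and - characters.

--+

h(-0.5) = -3 < 0, so the root lies in [-0.5, 0]
h(-0.25) = -0.875 < 0, so the root lies in [-0.25, 0]
h(-0.125) = 0.09375 > 0, so the root lies in [-0.25, -0.125]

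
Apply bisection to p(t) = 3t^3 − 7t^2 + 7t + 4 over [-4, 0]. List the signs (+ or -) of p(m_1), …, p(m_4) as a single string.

---+

t = -2 gives p = -62, negative; keep [-2, 0]
t = -1 gives p = -13, negative; keep [-1, 0]
t = -0.5 gives p = -1.625, negative; keep [-0.5, 0]
t = -0.25 gives p = 1.7656, positive; keep [-0.5, -0.25]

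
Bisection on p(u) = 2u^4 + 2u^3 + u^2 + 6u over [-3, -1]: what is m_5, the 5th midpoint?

-1.6875

midpoint -2: p = 8 > 0 → [-2, -1]
midpoint -1.5: p = -3.375 < 0 → [-2, -1.5]
midpoint -1.75: p = 0.601562 > 0 → [-1.75, -1.5]
midpoint -1.625: p = -1.7456 < 0 → [-1.75, -1.625]
midpoint -1.6875: p = -0.6699 < 0 → [-1.75, -1.6875]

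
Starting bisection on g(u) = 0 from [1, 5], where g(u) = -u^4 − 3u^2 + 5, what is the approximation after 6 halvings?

u = 3 gives g = -103, negative; keep [1, 3]
u = 2 gives g = -23, negative; keep [1, 2]
u = 1.5 gives g = -6.8125, negative; keep [1, 1.5]
u = 1.25 gives g = -2.1289, negative; keep [1, 1.25]
u = 1.125 gives g = -0.3987, negative; keep [1, 1.125]
u = 1.0625 gives g = 0.3389, positive; keep [1.0625, 1.125]

1.0625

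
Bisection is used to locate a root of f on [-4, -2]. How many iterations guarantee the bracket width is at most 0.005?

Width after n steps is 2/2^n. Need 2^n ≥ 2/0.005 = 400.
2^8 = 256 < 400 ≤ 2^9 = 512, so n = 9.

9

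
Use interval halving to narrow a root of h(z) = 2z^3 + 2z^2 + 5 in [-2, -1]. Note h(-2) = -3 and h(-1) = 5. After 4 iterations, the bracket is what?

[-1.8125, -1.75]

m = -1.5, h(m) = 2.75 (+); new bracket [-2, -1.5]
m = -1.75, h(m) = 0.40625 (+); new bracket [-2, -1.75]
m = -1.875, h(m) = -1.152344 (−); new bracket [-1.875, -1.75]
m = -1.8125, h(m) = -0.3384 (−); new bracket [-1.8125, -1.75]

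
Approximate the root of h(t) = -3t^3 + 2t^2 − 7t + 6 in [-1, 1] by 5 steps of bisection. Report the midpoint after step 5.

m = 0, h(m) = 6 (+); new bracket [0, 1]
m = 0.5, h(m) = 2.625 (+); new bracket [0.5, 1]
m = 0.75, h(m) = 0.609375 (+); new bracket [0.75, 1]
m = 0.875, h(m) = -0.6035 (−); new bracket [0.75, 0.875]
m = 0.8125, h(m) = 0.0237 (+); new bracket [0.8125, 0.875]

0.8125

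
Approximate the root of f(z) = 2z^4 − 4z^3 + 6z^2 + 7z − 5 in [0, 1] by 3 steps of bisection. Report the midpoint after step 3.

f(0.5) = -0.375 < 0, so the root lies in [0.5, 1]
f(0.75) = 2.570312 > 0, so the root lies in [0.5, 0.75]
f(0.625) = 1.047363 > 0, so the root lies in [0.5, 0.625]

0.625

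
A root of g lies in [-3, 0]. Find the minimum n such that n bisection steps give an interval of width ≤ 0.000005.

20

Width after n steps is 3/2^n. Need 2^n ≥ 3/0.000005 = 600000.
2^19 = 524288 < 600000 ≤ 2^20 = 1048576, so n = 20.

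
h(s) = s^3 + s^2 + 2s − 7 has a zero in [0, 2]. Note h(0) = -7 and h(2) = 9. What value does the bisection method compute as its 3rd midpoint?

1.25

h(1) = -3 < 0, so the root lies in [1, 2]
h(1.5) = 1.625 > 0, so the root lies in [1, 1.5]
h(1.25) = -0.984375 < 0, so the root lies in [1.25, 1.5]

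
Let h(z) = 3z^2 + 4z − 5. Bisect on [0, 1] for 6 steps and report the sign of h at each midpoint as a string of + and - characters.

m = 0.5, h(m) = -2.25 (−); new bracket [0.5, 1]
m = 0.75, h(m) = -0.3125 (−); new bracket [0.75, 1]
m = 0.875, h(m) = 0.796875 (+); new bracket [0.75, 0.875]
m = 0.8125, h(m) = 0.2305 (+); new bracket [0.75, 0.8125]
m = 0.78125, h(m) = -0.0439 (−); new bracket [0.78125, 0.8125]
m = 0.796875, h(m) = 0.0925 (+); new bracket [0.78125, 0.796875]

--++-+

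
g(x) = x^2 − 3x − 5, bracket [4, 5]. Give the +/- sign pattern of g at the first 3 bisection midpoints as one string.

midpoint 4.5: g = 1.75 > 0 → [4, 4.5]
midpoint 4.25: g = 0.3125 > 0 → [4, 4.25]
midpoint 4.125: g = -0.359375 < 0 → [4.125, 4.25]

++-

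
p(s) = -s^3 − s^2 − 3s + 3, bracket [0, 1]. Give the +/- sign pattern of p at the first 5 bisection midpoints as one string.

+-++-

p(0.5) = 1.125 > 0, so the root lies in [0.5, 1]
p(0.75) = -0.234375 < 0, so the root lies in [0.5, 0.75]
p(0.625) = 0.490234 > 0, so the root lies in [0.625, 0.75]
p(0.6875) = 0.1399 > 0, so the root lies in [0.6875, 0.75]
p(0.71875) = -0.0442 < 0, so the root lies in [0.6875, 0.71875]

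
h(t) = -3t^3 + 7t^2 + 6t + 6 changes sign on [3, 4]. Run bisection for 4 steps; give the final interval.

[3.125, 3.1875]

t = 3.5 gives h = -15.875, negative; keep [3, 3.5]
t = 3.25 gives h = -3.546875, negative; keep [3, 3.25]
t = 3.125 gives h = 1.556641, positive; keep [3.125, 3.25]
t = 3.1875 gives h = -0.9104, negative; keep [3.125, 3.1875]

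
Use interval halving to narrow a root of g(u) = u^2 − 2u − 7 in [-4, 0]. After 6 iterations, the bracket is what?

[-1.875, -1.8125]

g(-2) = 1 > 0, so the root lies in [-2, 0]
g(-1) = -4 < 0, so the root lies in [-2, -1]
g(-1.5) = -1.75 < 0, so the root lies in [-2, -1.5]
g(-1.75) = -0.4375 < 0, so the root lies in [-2, -1.75]
g(-1.875) = 0.2656 > 0, so the root lies in [-1.875, -1.75]
g(-1.8125) = -0.0898 < 0, so the root lies in [-1.875, -1.8125]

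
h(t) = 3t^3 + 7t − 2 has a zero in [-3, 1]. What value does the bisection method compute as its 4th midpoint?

0.25

h(-1) = -12 < 0, so the root lies in [-1, 1]
h(0) = -2 < 0, so the root lies in [0, 1]
h(0.5) = 1.875 > 0, so the root lies in [0, 0.5]
h(0.25) = -0.2031 < 0, so the root lies in [0.25, 0.5]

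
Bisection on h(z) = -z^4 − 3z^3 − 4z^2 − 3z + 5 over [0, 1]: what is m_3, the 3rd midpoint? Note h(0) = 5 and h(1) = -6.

h(0.5) = 2.0625 > 0, so the root lies in [0.5, 1]
h(0.75) = -1.082031 < 0, so the root lies in [0.5, 0.75]
h(0.625) = 0.67749 > 0, so the root lies in [0.625, 0.75]

0.625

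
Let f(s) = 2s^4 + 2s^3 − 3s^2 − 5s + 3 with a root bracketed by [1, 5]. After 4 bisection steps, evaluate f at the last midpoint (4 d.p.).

0.8516

s = 3 gives f = 177, positive; keep [1, 3]
s = 2 gives f = 29, positive; keep [1, 2]
s = 1.5 gives f = 5.625, positive; keep [1, 1.5]
s = 1.25 gives f = 0.8516, positive; keep [1, 1.25]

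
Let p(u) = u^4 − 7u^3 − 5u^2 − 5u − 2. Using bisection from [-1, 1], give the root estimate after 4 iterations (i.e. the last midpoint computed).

midpoint 0: p = -2 < 0 → [-1, 0]
midpoint -0.5: p = 0.1875 > 0 → [-0.5, 0]
midpoint -0.25: p = -0.949219 < 0 → [-0.5, -0.25]
midpoint -0.375: p = -0.4392 < 0 → [-0.5, -0.375]

-0.375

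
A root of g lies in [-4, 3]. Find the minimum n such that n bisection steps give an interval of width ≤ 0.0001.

Width after n steps is 7/2^n. Need 2^n ≥ 7/0.0001 = 70000.
2^16 = 65536 < 70000 ≤ 2^17 = 131072, so n = 17.

17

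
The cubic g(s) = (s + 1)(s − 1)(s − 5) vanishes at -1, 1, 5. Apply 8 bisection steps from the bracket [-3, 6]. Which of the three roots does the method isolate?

5

g(1.5) = -4.375 < 0, so the root lies in [1.5, 6]
g(3.75) = -16.328125 < 0, so the root lies in [3.75, 6]
g(4.875) = -2.845703 < 0, so the root lies in [4.875, 6]
g(5.4375) = 12.4978 > 0, so the root lies in [4.875, 5.4375]
g(5.15625) = 3.998 > 0, so the root lies in [4.875, 5.15625]
g(5.015625) = 0.3774 > 0, so the root lies in [4.875, 5.015625]
g(4.9453125) = -1.2828 < 0, so the root lies in [4.9453125, 5.015625]
g(4.98046875) = -0.4649 < 0, so the root lies in [4.98046875, 5.015625]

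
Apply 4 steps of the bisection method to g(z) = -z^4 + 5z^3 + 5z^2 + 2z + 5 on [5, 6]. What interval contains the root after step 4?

[5.875, 5.9375]

z = 5.5 gives g = 84.0625, positive; keep [5.5, 6]
z = 5.75 gives g = 39.230469, positive; keep [5.75, 6]
z = 5.875 gives g = 11.89624, positive; keep [5.875, 6]
z = 5.9375 gives g = -3.093, negative; keep [5.875, 5.9375]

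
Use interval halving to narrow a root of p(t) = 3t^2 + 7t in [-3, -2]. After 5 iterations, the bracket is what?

[-2.34375, -2.3125]

t = -2.5 gives p = 1.25, positive; keep [-2.5, -2]
t = -2.25 gives p = -0.5625, negative; keep [-2.5, -2.25]
t = -2.375 gives p = 0.296875, positive; keep [-2.375, -2.25]
t = -2.3125 gives p = -0.1445, negative; keep [-2.375, -2.3125]
t = -2.34375 gives p = 0.0732, positive; keep [-2.34375, -2.3125]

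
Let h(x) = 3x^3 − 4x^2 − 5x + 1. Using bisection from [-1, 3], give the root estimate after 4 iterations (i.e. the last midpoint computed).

2.25

x = 1 gives h = -5, negative; keep [1, 3]
x = 2 gives h = -1, negative; keep [2, 3]
x = 2.5 gives h = 10.375, positive; keep [2, 2.5]
x = 2.25 gives h = 3.6719, positive; keep [2, 2.25]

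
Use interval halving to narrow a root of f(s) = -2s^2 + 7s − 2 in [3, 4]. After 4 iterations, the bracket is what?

m = 3.5, f(m) = -2 (−); new bracket [3, 3.5]
m = 3.25, f(m) = -0.375 (−); new bracket [3, 3.25]
m = 3.125, f(m) = 0.34375 (+); new bracket [3.125, 3.25]
m = 3.1875, f(m) = -0.0078 (−); new bracket [3.125, 3.1875]

[3.125, 3.1875]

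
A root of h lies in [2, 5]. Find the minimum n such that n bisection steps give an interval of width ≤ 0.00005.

Width after n steps is 3/2^n. Need 2^n ≥ 3/0.00005 = 60000.
2^15 = 32768 < 60000 ≤ 2^16 = 65536, so n = 16.

16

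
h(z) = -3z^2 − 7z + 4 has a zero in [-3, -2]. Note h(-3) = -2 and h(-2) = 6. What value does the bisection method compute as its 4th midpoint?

-2.8125

midpoint -2.5: h = 2.75 > 0 → [-3, -2.5]
midpoint -2.75: h = 0.5625 > 0 → [-3, -2.75]
midpoint -2.875: h = -0.671875 < 0 → [-2.875, -2.75]
midpoint -2.8125: h = -0.043 < 0 → [-2.8125, -2.75]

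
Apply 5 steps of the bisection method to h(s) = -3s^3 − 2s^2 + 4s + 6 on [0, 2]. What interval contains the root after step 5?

[1.3125, 1.375]

h(1) = 5 > 0, so the root lies in [1, 2]
h(1.5) = -2.625 < 0, so the root lies in [1, 1.5]
h(1.25) = 2.015625 > 0, so the root lies in [1.25, 1.5]
h(1.375) = -0.0801 < 0, so the root lies in [1.25, 1.375]
h(1.3125) = 1.0217 > 0, so the root lies in [1.3125, 1.375]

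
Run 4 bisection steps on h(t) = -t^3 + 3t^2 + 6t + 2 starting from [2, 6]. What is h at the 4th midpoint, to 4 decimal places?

midpoint 4: h = 10 > 0 → [4, 6]
midpoint 5: h = -18 < 0 → [4, 5]
midpoint 4.5: h = -1.375 < 0 → [4, 4.5]
midpoint 4.25: h = 4.9219 > 0 → [4.25, 4.5]

4.9219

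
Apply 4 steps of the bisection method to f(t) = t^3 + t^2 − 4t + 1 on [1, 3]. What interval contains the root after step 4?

t = 2 gives f = 5, positive; keep [1, 2]
t = 1.5 gives f = 0.625, positive; keep [1, 1.5]
t = 1.25 gives f = -0.484375, negative; keep [1.25, 1.5]
t = 1.375 gives f = -0.0098, negative; keep [1.375, 1.5]

[1.375, 1.5]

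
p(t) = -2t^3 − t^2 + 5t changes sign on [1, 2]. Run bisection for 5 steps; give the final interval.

midpoint 1.5: p = -1.5 < 0 → [1, 1.5]
midpoint 1.25: p = 0.78125 > 0 → [1.25, 1.5]
midpoint 1.375: p = -0.214844 < 0 → [1.25, 1.375]
midpoint 1.3125: p = 0.3179 > 0 → [1.3125, 1.375]
midpoint 1.34375: p = 0.0604 > 0 → [1.34375, 1.375]

[1.34375, 1.375]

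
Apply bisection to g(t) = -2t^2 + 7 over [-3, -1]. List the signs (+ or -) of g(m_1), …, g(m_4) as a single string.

g(-2) = -1 < 0, so the root lies in [-2, -1]
g(-1.5) = 2.5 > 0, so the root lies in [-2, -1.5]
g(-1.75) = 0.875 > 0, so the root lies in [-2, -1.75]
g(-1.875) = -0.0312 < 0, so the root lies in [-1.875, -1.75]

-++-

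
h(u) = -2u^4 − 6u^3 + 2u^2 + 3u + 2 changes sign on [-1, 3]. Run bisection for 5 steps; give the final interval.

[0.875, 1]

h(1) = -1 < 0, so the root lies in [-1, 1]
h(0) = 2 > 0, so the root lies in [0, 1]
h(0.5) = 3.125 > 0, so the root lies in [0.5, 1]
h(0.75) = 2.2109 > 0, so the root lies in [0.75, 1]
h(0.875) = 0.9644 > 0, so the root lies in [0.875, 1]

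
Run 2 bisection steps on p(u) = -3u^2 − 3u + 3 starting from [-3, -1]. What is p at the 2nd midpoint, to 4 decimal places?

0.7500

m = -2, p(m) = -3 (−); new bracket [-2, -1]
m = -1.5, p(m) = 0.75 (+); new bracket [-2, -1.5]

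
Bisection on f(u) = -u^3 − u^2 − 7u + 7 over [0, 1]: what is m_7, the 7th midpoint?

f(0.5) = 3.125 > 0, so the root lies in [0.5, 1]
f(0.75) = 0.765625 > 0, so the root lies in [0.75, 1]
f(0.875) = -0.560547 < 0, so the root lies in [0.75, 0.875]
f(0.8125) = 0.116 > 0, so the root lies in [0.8125, 0.875]
f(0.84375) = -0.2188 < 0, so the root lies in [0.8125, 0.84375]
f(0.828125) = -0.0506 < 0, so the root lies in [0.8125, 0.828125]
f(0.8203125) = 0.0329 > 0, so the root lies in [0.8203125, 0.828125]

0.8203125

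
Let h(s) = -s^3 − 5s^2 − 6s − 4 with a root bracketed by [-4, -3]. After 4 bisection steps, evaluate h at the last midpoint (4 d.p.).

midpoint -3.5: h = -1.375 < 0 → [-4, -3.5]
midpoint -3.75: h = 0.921875 > 0 → [-3.75, -3.5]
midpoint -3.625: h = -0.318359 < 0 → [-3.75, -3.625]
midpoint -3.6875: h = 0.2781 > 0 → [-3.6875, -3.625]

0.2781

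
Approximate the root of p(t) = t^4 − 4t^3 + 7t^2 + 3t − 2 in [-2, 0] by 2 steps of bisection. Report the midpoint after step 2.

t = -1 gives p = 7, positive; keep [-1, 0]
t = -0.5 gives p = -1.1875, negative; keep [-1, -0.5]

-0.5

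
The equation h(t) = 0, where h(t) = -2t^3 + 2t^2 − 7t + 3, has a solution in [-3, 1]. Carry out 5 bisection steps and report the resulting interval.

t = -1 gives h = 14, positive; keep [-1, 1]
t = 0 gives h = 3, positive; keep [0, 1]
t = 0.5 gives h = -0.25, negative; keep [0, 0.5]
t = 0.25 gives h = 1.3438, positive; keep [0.25, 0.5]
t = 0.375 gives h = 0.5508, positive; keep [0.375, 0.5]

[0.375, 0.5]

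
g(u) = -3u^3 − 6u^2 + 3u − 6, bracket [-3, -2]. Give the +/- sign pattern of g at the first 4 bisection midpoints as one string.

-+-+

m = -2.5, g(m) = -4.125 (−); new bracket [-3, -2.5]
m = -2.75, g(m) = 2.765625 (+); new bracket [-2.75, -2.5]
m = -2.625, g(m) = -0.955078 (−); new bracket [-2.75, -2.625]
m = -2.6875, g(m) = 0.8342 (+); new bracket [-2.6875, -2.625]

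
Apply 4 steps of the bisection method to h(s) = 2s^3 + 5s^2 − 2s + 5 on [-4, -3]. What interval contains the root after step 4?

h(-3.5) = -12.5 < 0, so the root lies in [-3.5, -3]
h(-3.25) = -4.34375 < 0, so the root lies in [-3.25, -3]
h(-3.125) = -0.957031 < 0, so the root lies in [-3.125, -3]
h(-3.0625) = 0.5737 > 0, so the root lies in [-3.125, -3.0625]

[-3.125, -3.0625]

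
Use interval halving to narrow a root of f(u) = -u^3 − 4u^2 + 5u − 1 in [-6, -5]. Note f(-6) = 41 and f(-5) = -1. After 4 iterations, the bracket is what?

[-5.0625, -5]

m = -5.5, f(m) = 16.875 (+); new bracket [-5.5, -5]
m = -5.25, f(m) = 7.203125 (+); new bracket [-5.25, -5]
m = -5.125, f(m) = 2.923828 (+); new bracket [-5.125, -5]
m = -5.0625, f(m) = 0.9182 (+); new bracket [-5.0625, -5]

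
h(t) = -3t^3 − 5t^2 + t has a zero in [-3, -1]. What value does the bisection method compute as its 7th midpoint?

m = -2, h(m) = 2 (+); new bracket [-2, -1]
m = -1.5, h(m) = -2.625 (−); new bracket [-2, -1.5]
m = -1.75, h(m) = -0.984375 (−); new bracket [-2, -1.75]
m = -1.875, h(m) = 0.3223 (+); new bracket [-1.875, -1.75]
m = -1.8125, h(m) = -0.3752 (−); new bracket [-1.875, -1.8125]
m = -1.84375, h(m) = -0.0378 (−); new bracket [-1.875, -1.84375]
m = -1.859375, h(m) = 0.1394 (+); new bracket [-1.859375, -1.84375]

-1.859375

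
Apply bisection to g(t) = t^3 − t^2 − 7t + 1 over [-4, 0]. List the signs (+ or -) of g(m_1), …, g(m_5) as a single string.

+--+-

m = -2, g(m) = 3 (+); new bracket [-4, -2]
m = -3, g(m) = -14 (−); new bracket [-3, -2]
m = -2.5, g(m) = -3.375 (−); new bracket [-2.5, -2]
m = -2.25, g(m) = 0.2969 (+); new bracket [-2.5, -2.25]
m = -2.375, g(m) = -1.4121 (−); new bracket [-2.375, -2.25]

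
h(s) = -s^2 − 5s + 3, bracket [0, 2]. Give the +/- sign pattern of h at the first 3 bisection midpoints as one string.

s = 1 gives h = -3, negative; keep [0, 1]
s = 0.5 gives h = 0.25, positive; keep [0.5, 1]
s = 0.75 gives h = -1.3125, negative; keep [0.5, 0.75]

-+-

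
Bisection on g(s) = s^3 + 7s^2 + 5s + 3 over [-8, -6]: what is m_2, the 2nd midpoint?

-6.5

s = -7 gives g = -32, negative; keep [-7, -6]
s = -6.5 gives g = -8.375, negative; keep [-6.5, -6]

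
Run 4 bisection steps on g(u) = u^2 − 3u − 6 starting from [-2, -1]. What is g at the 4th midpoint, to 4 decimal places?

-0.3398

m = -1.5, g(m) = 0.75 (+); new bracket [-1.5, -1]
m = -1.25, g(m) = -0.6875 (−); new bracket [-1.5, -1.25]
m = -1.375, g(m) = 0.015625 (+); new bracket [-1.375, -1.25]
m = -1.3125, g(m) = -0.3398 (−); new bracket [-1.375, -1.3125]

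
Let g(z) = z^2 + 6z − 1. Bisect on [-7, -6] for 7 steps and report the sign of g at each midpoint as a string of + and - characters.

++-+-++

midpoint -6.5: g = 2.25 > 0 → [-6.5, -6]
midpoint -6.25: g = 0.5625 > 0 → [-6.25, -6]
midpoint -6.125: g = -0.234375 < 0 → [-6.25, -6.125]
midpoint -6.1875: g = 0.1602 > 0 → [-6.1875, -6.125]
midpoint -6.15625: g = -0.0381 < 0 → [-6.1875, -6.15625]
midpoint -6.171875: g = 0.0608 > 0 → [-6.171875, -6.15625]
midpoint -6.1640625: g = 0.0113 > 0 → [-6.1640625, -6.15625]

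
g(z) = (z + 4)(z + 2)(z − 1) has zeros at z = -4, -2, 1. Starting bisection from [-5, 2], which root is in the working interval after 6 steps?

1

midpoint -1.5: g = -3.125 < 0 → [-1.5, 2]
midpoint 0.25: g = -7.171875 < 0 → [0.25, 2]
midpoint 1.125: g = 2.001953 > 0 → [0.25, 1.125]
midpoint 0.6875: g = -3.9368 < 0 → [0.6875, 1.125]
midpoint 0.90625: g = -1.3368 < 0 → [0.90625, 1.125]
midpoint 1.015625: g = 0.2363 > 0 → [0.90625, 1.015625]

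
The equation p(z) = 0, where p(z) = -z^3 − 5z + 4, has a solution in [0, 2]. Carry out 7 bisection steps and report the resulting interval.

midpoint 1: p = -2 < 0 → [0, 1]
midpoint 0.5: p = 1.375 > 0 → [0.5, 1]
midpoint 0.75: p = -0.171875 < 0 → [0.5, 0.75]
midpoint 0.625: p = 0.6309 > 0 → [0.625, 0.75]
midpoint 0.6875: p = 0.2375 > 0 → [0.6875, 0.75]
midpoint 0.71875: p = 0.0349 > 0 → [0.71875, 0.75]
midpoint 0.734375: p = -0.0679 < 0 → [0.71875, 0.734375]

[0.71875, 0.734375]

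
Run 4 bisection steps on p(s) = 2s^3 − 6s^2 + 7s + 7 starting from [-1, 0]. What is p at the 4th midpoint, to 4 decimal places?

0.8081

midpoint -0.5: p = 1.75 > 0 → [-1, -0.5]
midpoint -0.75: p = -2.46875 < 0 → [-0.75, -0.5]
midpoint -0.625: p = -0.207031 < 0 → [-0.625, -0.5]
midpoint -0.5625: p = 0.8081 > 0 → [-0.625, -0.5625]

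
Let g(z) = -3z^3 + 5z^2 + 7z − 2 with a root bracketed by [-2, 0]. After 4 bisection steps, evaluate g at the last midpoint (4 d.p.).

midpoint -1: g = -1 < 0 → [-2, -1]
midpoint -1.5: g = 8.875 > 0 → [-1.5, -1]
midpoint -1.25: g = 2.921875 > 0 → [-1.25, -1]
midpoint -1.125: g = 0.7246 > 0 → [-1.125, -1]

0.7246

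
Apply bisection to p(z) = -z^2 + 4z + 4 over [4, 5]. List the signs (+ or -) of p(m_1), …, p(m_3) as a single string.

z = 4.5 gives p = 1.75, positive; keep [4.5, 5]
z = 4.75 gives p = 0.4375, positive; keep [4.75, 5]
z = 4.875 gives p = -0.265625, negative; keep [4.75, 4.875]

++-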